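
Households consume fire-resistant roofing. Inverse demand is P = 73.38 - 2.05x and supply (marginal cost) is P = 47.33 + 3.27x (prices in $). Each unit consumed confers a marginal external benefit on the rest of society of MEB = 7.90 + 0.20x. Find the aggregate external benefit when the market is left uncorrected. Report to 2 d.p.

Market equilibrium (private): 47.33 + 3.27x = 73.38 - 2.05x → x_m = 4.8966.
Total external benefit = ∫₀^{x_m} (7.90 + 0.20x) dx = 7.90×4.8966 + ½×0.20×4.8966² = 41.0808.

$41.08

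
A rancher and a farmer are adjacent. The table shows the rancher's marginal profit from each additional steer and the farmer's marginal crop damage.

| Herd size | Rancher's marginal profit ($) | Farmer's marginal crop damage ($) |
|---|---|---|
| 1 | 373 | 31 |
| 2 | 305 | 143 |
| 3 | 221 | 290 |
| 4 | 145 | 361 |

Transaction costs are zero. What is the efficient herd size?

Bargaining reaches the level where marginal profit last exceeds marginal crop damage.
That holds through level 2 (305 ≥ 143) but not at 3 (221 < 290).

2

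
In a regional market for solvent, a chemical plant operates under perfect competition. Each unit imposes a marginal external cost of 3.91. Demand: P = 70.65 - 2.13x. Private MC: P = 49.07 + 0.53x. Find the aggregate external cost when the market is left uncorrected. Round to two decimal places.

31.72

Market equilibrium (private): 49.07 + 0.53x = 70.65 - 2.13x → x_m = 8.1128.
Total external cost = MEC × x_m = 3.91 × 8.1128 = 31.7210.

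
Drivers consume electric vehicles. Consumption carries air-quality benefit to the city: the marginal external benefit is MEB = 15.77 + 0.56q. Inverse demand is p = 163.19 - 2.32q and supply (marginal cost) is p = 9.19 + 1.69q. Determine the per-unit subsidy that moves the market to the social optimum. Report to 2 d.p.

Social marginal benefit = demand + MEB = 178.96 - 1.76q.
Set SMB = MC: 178.96 - 1.76q = 9.19 + 1.69q → q* = 49.2087.
The Pigouvian subsidy equals MEB at q*: 15.77 + 0.56×49.2087 = 43.3269.

subsidy = 43.33 per unit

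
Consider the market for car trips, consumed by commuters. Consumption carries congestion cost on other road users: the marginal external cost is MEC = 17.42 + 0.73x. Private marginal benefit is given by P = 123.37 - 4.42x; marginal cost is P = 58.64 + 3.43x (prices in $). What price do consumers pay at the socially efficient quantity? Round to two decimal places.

P = $99.00

Social marginal benefit = demand − MEC = 105.95 - 5.15x.
Set SMB = MC: 105.95 - 5.15x = 58.64 + 3.43x → x* = 5.5140.
Consumer price on the demand curve at x*: 123.37 − 4.42×5.5140 = 98.9981.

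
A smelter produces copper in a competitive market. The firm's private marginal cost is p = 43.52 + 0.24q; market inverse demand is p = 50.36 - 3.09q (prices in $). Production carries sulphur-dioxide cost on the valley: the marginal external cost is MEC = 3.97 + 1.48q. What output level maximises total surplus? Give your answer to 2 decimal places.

Social marginal cost = private MC + MEC = 47.49 + 1.72q.
Set SMC = demand: 47.49 + 1.72q = 50.36 - 3.09q → q* = 0.5967.

q* = 0.60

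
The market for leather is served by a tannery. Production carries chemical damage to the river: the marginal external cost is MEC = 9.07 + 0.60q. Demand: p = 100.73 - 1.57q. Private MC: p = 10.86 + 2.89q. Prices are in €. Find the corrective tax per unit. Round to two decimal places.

Social marginal cost = private MC + MEC = 19.93 + 3.49q.
Set SMC = demand: 19.93 + 3.49q = 100.73 - 1.57q → q* = 15.9684.
The Pigouvian tax equals MEC at q*: 9.07 + 0.60×15.9684 = 18.6510.

tax = €18.65 per unit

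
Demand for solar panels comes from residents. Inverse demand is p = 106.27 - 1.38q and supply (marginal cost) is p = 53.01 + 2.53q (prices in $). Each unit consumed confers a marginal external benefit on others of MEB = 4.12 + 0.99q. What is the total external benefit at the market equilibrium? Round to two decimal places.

$147.97

Market equilibrium (private): 53.01 + 2.53q = 106.27 - 1.38q → q_m = 13.6215.
Total external benefit = ∫₀^{q_m} (4.12 + 0.99q) dq = 4.12×13.6215 + ½×0.99×13.6215² = 147.9655.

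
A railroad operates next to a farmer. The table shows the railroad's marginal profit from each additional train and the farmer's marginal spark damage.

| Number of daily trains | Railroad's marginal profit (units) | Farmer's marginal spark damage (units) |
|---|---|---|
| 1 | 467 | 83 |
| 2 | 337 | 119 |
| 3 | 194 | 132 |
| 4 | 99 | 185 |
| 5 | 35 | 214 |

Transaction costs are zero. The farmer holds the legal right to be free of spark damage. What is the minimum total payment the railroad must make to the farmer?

Efficient level: marginal profit ≥ marginal spark damage through level 3, so k* = 3.
With the farmer holding the right, the railroad must at least compensate total damage at k*: 83 + 119 + 132 = 334.

334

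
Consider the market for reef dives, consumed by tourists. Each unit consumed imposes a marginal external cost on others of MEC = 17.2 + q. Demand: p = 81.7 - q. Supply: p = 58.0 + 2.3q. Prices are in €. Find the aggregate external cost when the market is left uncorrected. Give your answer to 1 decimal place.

€149.3

Market equilibrium (private): 58.0 + 2.3q = 81.7 - q → q_m = 7.1818.
Total external cost = ∫₀^{q_m} (17.2 + 1.0q) dq = 17.2×7.1818 + ½×1.0×7.1818² = 149.3161.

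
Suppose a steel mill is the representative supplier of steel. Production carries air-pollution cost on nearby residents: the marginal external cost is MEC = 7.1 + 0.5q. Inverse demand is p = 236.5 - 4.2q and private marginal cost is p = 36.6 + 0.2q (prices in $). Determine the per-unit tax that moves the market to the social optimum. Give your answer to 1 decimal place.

tax = $26.8 per unit

Social marginal cost = private MC + MEC = 43.7 + 0.7q.
Set SMC = demand: 43.7 + 0.7q = 236.5 - 4.2q → q* = 39.3469.
The Pigouvian tax equals MEC at q*: 7.1 + 0.5×39.3469 = 26.7735.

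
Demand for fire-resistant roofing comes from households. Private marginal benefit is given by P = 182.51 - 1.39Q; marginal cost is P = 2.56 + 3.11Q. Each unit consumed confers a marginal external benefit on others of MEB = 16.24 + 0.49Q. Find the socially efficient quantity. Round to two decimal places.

Social marginal benefit = demand + MEB = 198.75 - 0.90Q.
Set SMB = MC: 198.75 - 0.90Q = 2.56 + 3.11Q → Q* = 48.9252.

Q* = 48.93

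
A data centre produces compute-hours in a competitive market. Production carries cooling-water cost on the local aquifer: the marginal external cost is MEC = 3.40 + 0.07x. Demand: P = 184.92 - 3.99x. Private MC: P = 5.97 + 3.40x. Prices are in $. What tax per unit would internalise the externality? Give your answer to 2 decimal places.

Social marginal cost = private MC + MEC = 9.37 + 3.47x.
Set SMC = demand: 9.37 + 3.47x = 184.92 - 3.99x → x* = 23.5322.
The Pigouvian tax equals MEC at x*: 3.40 + 0.07×23.5322 = 5.0473.

tax = $5.05 per unit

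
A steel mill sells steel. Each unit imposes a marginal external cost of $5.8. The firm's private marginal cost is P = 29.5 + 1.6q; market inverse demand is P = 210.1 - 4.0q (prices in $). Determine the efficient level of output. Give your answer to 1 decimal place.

q* = 31.2

Social marginal cost = private MC + MEC = 35.3 + 1.6q.
Set SMC = demand: 35.3 + 1.6q = 210.1 - 4.0q → q* = 31.2143.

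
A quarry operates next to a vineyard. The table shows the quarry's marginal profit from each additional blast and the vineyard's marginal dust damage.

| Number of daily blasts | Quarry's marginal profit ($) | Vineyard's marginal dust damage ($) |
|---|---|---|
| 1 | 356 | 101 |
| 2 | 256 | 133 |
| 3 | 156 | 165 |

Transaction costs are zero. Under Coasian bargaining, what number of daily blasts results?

2

Bargaining reaches the level where marginal profit last exceeds marginal dust damage.
That holds through level 2 (256 ≥ 133) but not at 3 (156 < 165).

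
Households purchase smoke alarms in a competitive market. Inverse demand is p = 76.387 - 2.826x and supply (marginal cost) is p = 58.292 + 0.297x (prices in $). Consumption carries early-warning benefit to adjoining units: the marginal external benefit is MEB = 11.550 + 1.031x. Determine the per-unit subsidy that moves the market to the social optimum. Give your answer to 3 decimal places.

subsidy = $26.160 per unit

Social marginal benefit = demand + MEB = 87.937 - 1.795x.
Set SMB = MC: 87.937 - 1.795x = 58.292 + 0.297x → x* = 14.1707.
The Pigouvian subsidy equals MEB at x*: 11.550 + 1.031×14.1707 = 26.1600.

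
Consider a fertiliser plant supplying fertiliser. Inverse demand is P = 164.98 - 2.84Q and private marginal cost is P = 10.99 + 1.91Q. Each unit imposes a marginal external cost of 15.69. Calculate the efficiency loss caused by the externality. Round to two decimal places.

DWL = 25.91

Market equilibrium (private): 10.99 + 1.91Q = 164.98 - 2.84Q → Q_m = 32.4189.
Social marginal cost = private MC + MEC = 26.68 + 1.91Q.
Set SMC = demand: 26.68 + 1.91Q = 164.98 - 2.84Q → Q* = 29.1158.
Between Q* and Q_m the wedge SMC − demand runs linearly from 0 to MEC(Q_m), so the loss is a triangle.
DWL = ½ × 3.3031 × 15.6900 = 25.9128.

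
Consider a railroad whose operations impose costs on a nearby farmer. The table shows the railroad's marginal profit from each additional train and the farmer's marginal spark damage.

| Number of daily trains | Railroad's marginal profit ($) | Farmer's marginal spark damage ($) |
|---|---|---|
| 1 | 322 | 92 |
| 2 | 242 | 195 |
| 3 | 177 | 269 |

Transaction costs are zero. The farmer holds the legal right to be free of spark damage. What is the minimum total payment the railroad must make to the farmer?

$287

Efficient level: marginal profit ≥ marginal spark damage through level 2, so k* = 2.
With the farmer holding the right, the railroad must at least compensate total damage at k*: 92 + 195 = 287.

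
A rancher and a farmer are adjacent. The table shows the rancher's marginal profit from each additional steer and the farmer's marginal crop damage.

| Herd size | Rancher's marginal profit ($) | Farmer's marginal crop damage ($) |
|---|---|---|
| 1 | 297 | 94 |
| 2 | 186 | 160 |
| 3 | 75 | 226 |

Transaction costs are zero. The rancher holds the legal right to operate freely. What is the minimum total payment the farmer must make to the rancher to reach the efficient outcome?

$75

Left alone the rancher would choose level 3 (marginal profit stays positive).
Efficient level: k* = 2 (marginal profit ≥ marginal crop damage through 2).
The farmer must at least cover the rancher's forgone profit from cutting 3→2: 75 = 75.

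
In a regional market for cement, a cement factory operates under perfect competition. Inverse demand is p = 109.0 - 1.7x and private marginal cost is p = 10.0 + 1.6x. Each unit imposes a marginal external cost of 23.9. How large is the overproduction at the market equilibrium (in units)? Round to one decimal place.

Market equilibrium (private): 10.0 + 1.6x = 109.0 - 1.7x → x_m = 30.0000.
Social marginal cost = private MC + MEC = 33.9 + 1.6x.
Set SMC = demand: 33.9 + 1.6x = 109.0 - 1.7x → x* = 22.7576.
Gap = |30.0000 − 22.7576| = 7.2424.

7.2 units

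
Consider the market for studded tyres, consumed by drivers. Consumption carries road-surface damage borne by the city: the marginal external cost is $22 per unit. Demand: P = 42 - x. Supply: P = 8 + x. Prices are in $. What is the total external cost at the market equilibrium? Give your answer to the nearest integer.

$374

Market equilibrium (private): 8 + x = 42 - x → x_m = 17.0000.
Total external cost = MEC × x_m = 22 × 17.0000 = 374.0000.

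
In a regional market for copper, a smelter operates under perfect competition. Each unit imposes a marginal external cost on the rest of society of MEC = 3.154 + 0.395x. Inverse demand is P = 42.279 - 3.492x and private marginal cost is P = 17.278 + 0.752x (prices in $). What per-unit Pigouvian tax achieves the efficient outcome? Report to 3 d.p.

Social marginal cost = private MC + MEC = 20.432 + 1.147x.
Set SMC = demand: 20.432 + 1.147x = 42.279 - 3.492x → x* = 4.7094.
The Pigouvian tax equals MEC at x*: 3.154 + 0.395×4.7094 = 5.0142.

tax = $5.014 per unit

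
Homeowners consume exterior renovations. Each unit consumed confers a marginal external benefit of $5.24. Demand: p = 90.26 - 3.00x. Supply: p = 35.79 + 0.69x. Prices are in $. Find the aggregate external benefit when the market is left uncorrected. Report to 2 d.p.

Market equilibrium (private): 35.79 + 0.69x = 90.26 - 3.00x → x_m = 14.7615.
Total external benefit = MEB × x_m = 5.24 × 14.7615 = 77.3503.

$77.35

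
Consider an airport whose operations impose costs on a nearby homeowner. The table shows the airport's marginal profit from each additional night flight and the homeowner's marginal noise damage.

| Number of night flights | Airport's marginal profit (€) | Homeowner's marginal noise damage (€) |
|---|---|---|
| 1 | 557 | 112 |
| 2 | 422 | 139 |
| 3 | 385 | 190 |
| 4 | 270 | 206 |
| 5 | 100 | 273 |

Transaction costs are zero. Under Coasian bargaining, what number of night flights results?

4

Bargaining reaches the level where marginal profit last exceeds marginal noise damage.
That holds through level 4 (270 ≥ 206) but not at 5 (100 < 273).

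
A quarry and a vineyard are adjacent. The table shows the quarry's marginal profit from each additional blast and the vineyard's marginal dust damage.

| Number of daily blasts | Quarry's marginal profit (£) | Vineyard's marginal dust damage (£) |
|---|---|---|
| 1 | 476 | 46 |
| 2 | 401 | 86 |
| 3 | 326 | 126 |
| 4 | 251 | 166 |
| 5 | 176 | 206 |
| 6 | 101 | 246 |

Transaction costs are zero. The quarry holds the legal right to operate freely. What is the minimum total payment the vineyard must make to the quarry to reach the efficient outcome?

£277

Left alone the quarry would choose level 6 (marginal profit stays positive).
Efficient level: k* = 4 (marginal profit ≥ marginal dust damage through 4).
The vineyard must at least cover the quarry's forgone profit from cutting 6→4: 176 + 101 = 277.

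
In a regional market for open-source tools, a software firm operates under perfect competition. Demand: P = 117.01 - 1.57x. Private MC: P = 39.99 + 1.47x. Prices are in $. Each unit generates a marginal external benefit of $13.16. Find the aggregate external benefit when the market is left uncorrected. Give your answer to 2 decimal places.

Market equilibrium (private): 39.99 + 1.47x = 117.01 - 1.57x → x_m = 25.3355.
Total external benefit = MEB × x_m = 13.16 × 25.3355 = 333.4152.

$333.42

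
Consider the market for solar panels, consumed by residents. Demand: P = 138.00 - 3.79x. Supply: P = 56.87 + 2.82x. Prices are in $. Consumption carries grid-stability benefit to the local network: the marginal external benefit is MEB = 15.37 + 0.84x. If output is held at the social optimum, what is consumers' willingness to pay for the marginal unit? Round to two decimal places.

P = $74.61

Social marginal benefit = demand + MEB = 153.37 - 2.95x.
Set SMB = MC: 153.37 - 2.95x = 56.87 + 2.82x → x* = 16.7244.
Consumer price on the demand curve at x*: 138.00 − 3.79×16.7244 = 74.6145.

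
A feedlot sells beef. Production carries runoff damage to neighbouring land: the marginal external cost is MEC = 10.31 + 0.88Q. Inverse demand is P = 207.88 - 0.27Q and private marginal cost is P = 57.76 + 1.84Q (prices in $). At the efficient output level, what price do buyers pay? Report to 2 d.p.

P = $195.26

Social marginal cost = private MC + MEC = 68.07 + 2.72Q.
Set SMC = demand: 68.07 + 2.72Q = 207.88 - 0.27Q → Q* = 46.7592.
Consumer price on the demand curve at Q*: 207.88 − 0.27×46.7592 = 195.2550.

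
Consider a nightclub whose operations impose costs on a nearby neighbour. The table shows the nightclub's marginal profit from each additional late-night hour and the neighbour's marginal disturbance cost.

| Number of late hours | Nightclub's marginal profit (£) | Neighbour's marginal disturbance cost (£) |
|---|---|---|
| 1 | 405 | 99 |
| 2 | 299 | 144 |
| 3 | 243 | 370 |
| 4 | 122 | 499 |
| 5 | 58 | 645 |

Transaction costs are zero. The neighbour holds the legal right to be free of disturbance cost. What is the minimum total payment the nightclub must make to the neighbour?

£243

Efficient level: marginal profit ≥ marginal disturbance cost through level 2, so k* = 2.
With the neighbour holding the right, the nightclub must at least compensate total damage at k*: 99 + 144 = 243.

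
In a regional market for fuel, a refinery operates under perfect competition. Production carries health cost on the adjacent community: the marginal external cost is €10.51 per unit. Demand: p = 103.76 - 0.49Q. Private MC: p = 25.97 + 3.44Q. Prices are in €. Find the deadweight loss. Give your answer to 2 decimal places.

DWL = €14.05

Market equilibrium (private): 25.97 + 3.44Q = 103.76 - 0.49Q → Q_m = 19.7939.
Social marginal cost = private MC + MEC = 36.48 + 3.44Q.
Set SMC = demand: 36.48 + 3.44Q = 103.76 - 0.49Q → Q* = 17.1196.
The loss is the area between SMC and demand from Q* to Q_m; with linear curves that's a triangle of height MEC(Q_m).
DWL = ½ × 2.6743 × 10.5100 = 14.0534.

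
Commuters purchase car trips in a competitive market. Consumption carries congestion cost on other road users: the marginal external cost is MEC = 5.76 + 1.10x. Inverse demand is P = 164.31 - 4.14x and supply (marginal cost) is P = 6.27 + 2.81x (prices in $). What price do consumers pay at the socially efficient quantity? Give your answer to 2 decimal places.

P = $85.99

Social marginal benefit = demand − MEC = 158.55 - 5.24x.
Set SMB = MC: 158.55 - 5.24x = 6.27 + 2.81x → x* = 18.9168.
Consumer price on the demand curve at x*: 164.31 − 4.14×18.9168 = 85.9944.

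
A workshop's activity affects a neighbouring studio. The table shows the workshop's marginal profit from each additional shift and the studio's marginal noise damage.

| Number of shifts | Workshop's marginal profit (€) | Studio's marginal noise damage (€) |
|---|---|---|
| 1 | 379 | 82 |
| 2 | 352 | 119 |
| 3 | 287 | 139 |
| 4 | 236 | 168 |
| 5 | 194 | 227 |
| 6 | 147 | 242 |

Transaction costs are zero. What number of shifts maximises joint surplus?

Bargaining reaches the level where marginal profit last exceeds marginal noise damage.
That holds through level 4 (236 ≥ 168) but not at 5 (194 < 227).

4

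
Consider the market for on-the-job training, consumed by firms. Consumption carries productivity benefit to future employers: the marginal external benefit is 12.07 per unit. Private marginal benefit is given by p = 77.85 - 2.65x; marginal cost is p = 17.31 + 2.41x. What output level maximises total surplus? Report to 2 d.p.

Social marginal benefit = demand + MEB = 89.92 - 2.65x.
Set SMB = MC: 89.92 - 2.65x = 17.31 + 2.41x → x* = 14.3498.

x* = 14.35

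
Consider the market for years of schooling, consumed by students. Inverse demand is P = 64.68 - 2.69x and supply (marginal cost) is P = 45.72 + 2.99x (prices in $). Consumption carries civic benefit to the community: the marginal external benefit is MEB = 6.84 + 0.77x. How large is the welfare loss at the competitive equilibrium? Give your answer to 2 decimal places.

Market equilibrium (private): 45.72 + 2.99x = 64.68 - 2.69x → x_m = 3.3380.
Social marginal benefit = demand + MEB = 71.52 - 1.92x.
Set SMB = MC: 71.52 - 1.92x = 45.72 + 2.99x → x* = 5.2546.
Height of the DWL triangle at x_m is SMB(x_m) − MC(x_m) = MEB(x_m) = 9.4103.
DWL = ½ × 1.9166 × 9.4103 = 9.0179.

DWL = $9.02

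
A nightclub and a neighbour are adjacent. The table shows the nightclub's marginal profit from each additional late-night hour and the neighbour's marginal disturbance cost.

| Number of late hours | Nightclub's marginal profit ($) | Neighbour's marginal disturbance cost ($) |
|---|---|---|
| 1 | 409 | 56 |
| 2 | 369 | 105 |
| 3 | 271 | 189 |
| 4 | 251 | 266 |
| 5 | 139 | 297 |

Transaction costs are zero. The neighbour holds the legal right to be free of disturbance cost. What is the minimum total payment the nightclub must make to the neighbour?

$350

Efficient level: marginal profit ≥ marginal disturbance cost through level 3, so k* = 3.
With the neighbour holding the right, the nightclub must at least compensate total damage at k*: 56 + 105 + 189 = 350.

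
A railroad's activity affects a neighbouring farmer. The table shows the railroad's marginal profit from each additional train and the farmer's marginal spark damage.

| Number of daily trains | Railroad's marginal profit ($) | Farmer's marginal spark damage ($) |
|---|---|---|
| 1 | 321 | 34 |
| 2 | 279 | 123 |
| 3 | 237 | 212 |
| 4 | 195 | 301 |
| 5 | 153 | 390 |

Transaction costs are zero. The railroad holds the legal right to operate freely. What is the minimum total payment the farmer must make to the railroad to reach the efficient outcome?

Left alone the railroad would choose level 5 (marginal profit stays positive).
Efficient level: k* = 3 (marginal profit ≥ marginal spark damage through 3).
The farmer must at least cover the railroad's forgone profit from cutting 5→3: 195 + 153 = 348.

$348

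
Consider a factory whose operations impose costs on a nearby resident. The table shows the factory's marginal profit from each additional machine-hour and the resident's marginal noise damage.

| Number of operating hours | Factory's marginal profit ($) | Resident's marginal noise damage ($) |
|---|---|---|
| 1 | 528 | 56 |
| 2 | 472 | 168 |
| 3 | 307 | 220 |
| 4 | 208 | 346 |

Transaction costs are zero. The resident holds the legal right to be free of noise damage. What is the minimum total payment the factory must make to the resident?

$444

Efficient level: marginal profit ≥ marginal noise damage through level 3, so k* = 3.
With the resident holding the right, the factory must at least compensate total damage at k*: 56 + 168 + 220 = 444.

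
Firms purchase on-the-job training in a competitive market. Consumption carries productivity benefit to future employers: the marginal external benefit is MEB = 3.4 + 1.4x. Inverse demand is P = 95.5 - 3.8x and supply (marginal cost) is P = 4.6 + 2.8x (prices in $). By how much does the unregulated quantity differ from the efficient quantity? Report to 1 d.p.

4.4 units

Market equilibrium (private): 4.6 + 2.8x = 95.5 - 3.8x → x_m = 13.7727.
Social marginal benefit = demand + MEB = 98.9 - 2.4x.
Set SMB = MC: 98.9 - 2.4x = 4.6 + 2.8x → x* = 18.1346.
Gap = |13.7727 − 18.1346| = 4.3619.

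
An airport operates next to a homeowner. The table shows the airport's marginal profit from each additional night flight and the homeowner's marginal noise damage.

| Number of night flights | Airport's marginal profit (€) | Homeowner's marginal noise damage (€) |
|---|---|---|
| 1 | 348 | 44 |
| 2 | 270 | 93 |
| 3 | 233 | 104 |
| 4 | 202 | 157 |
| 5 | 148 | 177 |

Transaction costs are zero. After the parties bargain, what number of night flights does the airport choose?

4

Bargaining reaches the level where marginal profit last exceeds marginal noise damage.
That holds through level 4 (202 ≥ 157) but not at 5 (148 < 177).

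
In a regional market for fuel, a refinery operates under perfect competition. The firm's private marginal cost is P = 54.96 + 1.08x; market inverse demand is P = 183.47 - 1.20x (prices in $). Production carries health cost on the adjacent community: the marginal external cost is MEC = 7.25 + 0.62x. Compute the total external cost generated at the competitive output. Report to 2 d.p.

$1393.48

Market equilibrium (private): 54.96 + 1.08x = 183.47 - 1.20x → x_m = 56.3640.
Total external cost = ∫₀^{x_m} (7.25 + 0.62x) dx = 7.25×56.3640 + ½×0.62×56.3640² = 1393.4782.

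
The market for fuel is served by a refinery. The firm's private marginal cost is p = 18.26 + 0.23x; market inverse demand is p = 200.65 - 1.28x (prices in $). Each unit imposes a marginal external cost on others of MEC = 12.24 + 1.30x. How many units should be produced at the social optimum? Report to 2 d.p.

Social marginal cost = private MC + MEC = 30.50 + 1.53x.
Set SMC = demand: 30.50 + 1.53x = 200.65 - 1.28x → x* = 60.5516.

x* = 60.55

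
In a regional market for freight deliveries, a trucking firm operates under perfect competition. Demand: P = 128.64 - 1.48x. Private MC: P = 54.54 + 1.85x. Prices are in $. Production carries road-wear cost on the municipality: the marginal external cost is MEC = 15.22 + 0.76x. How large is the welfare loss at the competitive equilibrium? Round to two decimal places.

Market equilibrium (private): 54.54 + 1.85x = 128.64 - 1.48x → x_m = 22.2523.
Social marginal cost = private MC + MEC = 69.76 + 2.61x.
Set SMC = demand: 69.76 + 2.61x = 128.64 - 1.48x → x* = 14.3961.
The welfare-loss triangle has base |x_m − x*| and height MEC(x_m) (the vertical gap between SMC and demand is zero at x* and MEC at x_m).
DWL = ½ × 7.8562 × 32.1317 = 126.2165.

DWL = $126.22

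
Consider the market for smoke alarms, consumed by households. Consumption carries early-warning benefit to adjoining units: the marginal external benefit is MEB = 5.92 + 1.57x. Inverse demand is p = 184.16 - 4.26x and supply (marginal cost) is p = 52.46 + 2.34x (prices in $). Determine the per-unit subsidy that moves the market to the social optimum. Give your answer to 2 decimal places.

Social marginal benefit = demand + MEB = 190.08 - 2.69x.
Set SMB = MC: 190.08 - 2.69x = 52.46 + 2.34x → x* = 27.3598.
The Pigouvian subsidy equals MEB at x*: 5.92 + 1.57×27.3598 = 48.8749.

subsidy = $48.87 per unit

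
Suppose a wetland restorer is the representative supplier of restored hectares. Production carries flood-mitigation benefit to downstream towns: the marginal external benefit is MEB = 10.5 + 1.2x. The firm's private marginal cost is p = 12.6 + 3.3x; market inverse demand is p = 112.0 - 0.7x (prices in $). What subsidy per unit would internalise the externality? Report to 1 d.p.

Social marginal cost = private MC − MEB = 2.1 + 2.1x.
Set SMC = demand: 2.1 + 2.1x = 112.0 - 0.7x → x* = 39.2500.
The Pigouvian subsidy equals MEB at x*: 10.5 + 1.2×39.2500 = 57.6000.

subsidy = $57.6 per unit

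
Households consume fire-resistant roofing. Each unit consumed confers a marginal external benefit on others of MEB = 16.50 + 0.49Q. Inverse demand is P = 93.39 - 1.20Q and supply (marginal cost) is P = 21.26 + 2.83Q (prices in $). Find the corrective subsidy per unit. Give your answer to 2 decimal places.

Social marginal benefit = demand + MEB = 109.89 - 0.71Q.
Set SMB = MC: 109.89 - 0.71Q = 21.26 + 2.83Q → Q* = 25.0367.
The Pigouvian subsidy equals MEB at Q*: 16.50 + 0.49×25.0367 = 28.7680.

subsidy = $28.77 per unit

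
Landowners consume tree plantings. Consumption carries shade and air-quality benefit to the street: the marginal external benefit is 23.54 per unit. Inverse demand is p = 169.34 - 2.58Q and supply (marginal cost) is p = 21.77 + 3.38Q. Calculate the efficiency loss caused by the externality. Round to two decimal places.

Market equilibrium (private): 21.77 + 3.38Q = 169.34 - 2.58Q → Q_m = 24.7601.
Social marginal benefit = demand + MEB = 192.88 - 2.58Q.
Set SMB = MC: 192.88 - 2.58Q = 21.77 + 3.38Q → Q* = 28.7097.
The welfare-loss triangle has base |Q_m − Q*| and height MEB(Q_m) (the vertical gap between SMB and MC is zero at Q* and MEB at Q_m).
DWL = ½ × 3.9496 × 23.5400 = 46.4868.

DWL = 46.49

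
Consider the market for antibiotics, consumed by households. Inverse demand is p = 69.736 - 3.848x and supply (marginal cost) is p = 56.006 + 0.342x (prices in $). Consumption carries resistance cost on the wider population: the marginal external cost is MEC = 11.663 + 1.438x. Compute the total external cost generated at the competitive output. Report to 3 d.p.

Market equilibrium (private): 56.006 + 0.342x = 69.736 - 3.848x → x_m = 3.2768.
Total external cost = ∫₀^{x_m} (11.663 + 1.438x) dx = 11.663×3.2768 + ½×1.438×3.2768² = 45.9375.

$45.938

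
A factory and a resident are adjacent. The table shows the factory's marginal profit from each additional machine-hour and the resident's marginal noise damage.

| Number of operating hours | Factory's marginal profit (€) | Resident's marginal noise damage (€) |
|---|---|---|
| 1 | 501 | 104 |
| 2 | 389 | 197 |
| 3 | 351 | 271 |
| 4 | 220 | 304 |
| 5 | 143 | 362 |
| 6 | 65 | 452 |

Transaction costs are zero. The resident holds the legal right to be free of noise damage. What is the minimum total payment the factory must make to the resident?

€572

Efficient level: marginal profit ≥ marginal noise damage through level 3, so k* = 3.
With the resident holding the right, the factory must at least compensate total damage at k*: 104 + 197 + 271 = 572.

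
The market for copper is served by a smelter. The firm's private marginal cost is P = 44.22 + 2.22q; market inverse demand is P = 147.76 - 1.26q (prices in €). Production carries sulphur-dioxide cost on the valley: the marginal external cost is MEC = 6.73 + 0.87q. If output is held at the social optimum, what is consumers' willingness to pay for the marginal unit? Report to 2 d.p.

Social marginal cost = private MC + MEC = 50.95 + 3.09q.
Set SMC = demand: 50.95 + 3.09q = 147.76 - 1.26q → q* = 22.2552.
Consumer price on the demand curve at q*: 147.76 − 1.26×22.2552 = 119.7184.

P = €119.72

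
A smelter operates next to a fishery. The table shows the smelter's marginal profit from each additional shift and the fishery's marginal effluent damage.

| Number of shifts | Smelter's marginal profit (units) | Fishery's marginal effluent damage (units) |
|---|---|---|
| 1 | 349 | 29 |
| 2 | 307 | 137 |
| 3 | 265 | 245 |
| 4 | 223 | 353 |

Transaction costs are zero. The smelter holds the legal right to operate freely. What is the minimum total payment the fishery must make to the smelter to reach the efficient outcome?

Left alone the smelter would choose level 4 (marginal profit stays positive).
Efficient level: k* = 3 (marginal profit ≥ marginal effluent damage through 3).
The fishery must at least cover the smelter's forgone profit from cutting 4→3: 223 = 223.

223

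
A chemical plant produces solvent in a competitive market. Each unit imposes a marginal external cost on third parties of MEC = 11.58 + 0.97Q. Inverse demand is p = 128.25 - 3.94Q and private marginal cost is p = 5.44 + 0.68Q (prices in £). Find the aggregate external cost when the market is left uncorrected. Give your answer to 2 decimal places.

Market equilibrium (private): 5.44 + 0.68Q = 128.25 - 3.94Q → Q_m = 26.5823.
Total external cost = ∫₀^{Q_m} (11.58 + 0.97Q) dQ = 11.58×26.5823 + ½×0.97×26.5823² = 650.5331.

£650.53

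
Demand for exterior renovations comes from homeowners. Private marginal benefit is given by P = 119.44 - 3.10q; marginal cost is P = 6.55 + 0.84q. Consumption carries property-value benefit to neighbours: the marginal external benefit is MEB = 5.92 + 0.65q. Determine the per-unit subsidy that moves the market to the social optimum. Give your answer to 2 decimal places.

Social marginal benefit = demand + MEB = 125.36 - 2.45q.
Set SMB = MC: 125.36 - 2.45q = 6.55 + 0.84q → q* = 36.1125.
The Pigouvian subsidy equals MEB at q*: 5.92 + 0.65×36.1125 = 29.3931.

subsidy = 29.39 per unit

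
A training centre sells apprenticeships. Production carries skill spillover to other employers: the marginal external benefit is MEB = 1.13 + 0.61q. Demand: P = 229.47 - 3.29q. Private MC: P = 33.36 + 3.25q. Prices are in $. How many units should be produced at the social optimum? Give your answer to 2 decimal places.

Social marginal cost = private MC − MEB = 32.23 + 2.64q.
Set SMC = demand: 32.23 + 2.64q = 229.47 - 3.29q → q* = 33.2614.

q* = 33.26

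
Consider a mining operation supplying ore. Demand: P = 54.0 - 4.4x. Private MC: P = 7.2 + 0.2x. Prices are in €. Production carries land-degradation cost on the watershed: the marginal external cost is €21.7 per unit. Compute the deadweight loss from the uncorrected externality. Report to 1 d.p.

Market equilibrium (private): 7.2 + 0.2x = 54.0 - 4.4x → x_m = 10.1739.
Social marginal cost = private MC + MEC = 28.9 + 0.2x.
Set SMC = demand: 28.9 + 0.2x = 54.0 - 4.4x → x* = 5.4565.
Between x* and x_m the wedge SMC − demand runs linearly from 0 to MEC(x_m), so the loss is a triangle.
DWL = ½ × 4.7174 × 21.7000 = 51.1838.

DWL = €51.2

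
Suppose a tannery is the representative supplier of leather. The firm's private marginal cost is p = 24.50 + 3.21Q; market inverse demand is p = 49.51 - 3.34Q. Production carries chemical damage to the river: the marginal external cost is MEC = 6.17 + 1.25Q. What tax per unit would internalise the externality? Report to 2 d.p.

tax = 9.19 per unit

Social marginal cost = private MC + MEC = 30.67 + 4.46Q.
Set SMC = demand: 30.67 + 4.46Q = 49.51 - 3.34Q → Q* = 2.4154.
The Pigouvian tax equals MEC at Q*: 6.17 + 1.25×2.4154 = 9.1893.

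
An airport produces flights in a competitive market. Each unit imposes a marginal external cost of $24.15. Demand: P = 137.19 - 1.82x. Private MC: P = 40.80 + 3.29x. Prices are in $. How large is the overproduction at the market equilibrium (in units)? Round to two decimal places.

Market equilibrium (private): 40.80 + 3.29x = 137.19 - 1.82x → x_m = 18.8630.
Social marginal cost = private MC + MEC = 64.95 + 3.29x.
Set SMC = demand: 64.95 + 3.29x = 137.19 - 1.82x → x* = 14.1370.
Gap = |18.8630 − 14.1370| = 4.7260.

4.73 units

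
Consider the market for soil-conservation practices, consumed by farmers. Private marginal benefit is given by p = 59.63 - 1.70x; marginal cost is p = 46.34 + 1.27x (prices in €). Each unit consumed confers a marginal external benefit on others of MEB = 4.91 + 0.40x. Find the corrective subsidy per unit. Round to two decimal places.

Social marginal benefit = demand + MEB = 64.54 - 1.30x.
Set SMB = MC: 64.54 - 1.30x = 46.34 + 1.27x → x* = 7.0817.
The Pigouvian subsidy equals MEB at x*: 4.91 + 0.40×7.0817 = 7.7427.

subsidy = €7.74 per unit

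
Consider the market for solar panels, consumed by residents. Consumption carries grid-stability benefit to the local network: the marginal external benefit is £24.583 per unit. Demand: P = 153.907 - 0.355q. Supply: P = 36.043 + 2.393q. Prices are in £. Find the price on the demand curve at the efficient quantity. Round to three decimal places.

Social marginal benefit = demand + MEB = 178.490 - 0.355q.
Set SMB = MC: 178.490 - 0.355q = 36.043 + 2.393q → q* = 51.8366.
Consumer price on the demand curve at q*: 153.907 − 0.355×51.8366 = 135.5050.

P = £135.505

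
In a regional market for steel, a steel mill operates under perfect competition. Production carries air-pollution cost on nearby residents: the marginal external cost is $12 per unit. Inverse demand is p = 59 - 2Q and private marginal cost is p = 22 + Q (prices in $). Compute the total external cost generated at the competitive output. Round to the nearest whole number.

Market equilibrium (private): 22 + Q = 59 - 2Q → Q_m = 12.3333.
Total external cost = MEC × Q_m = 12 × 12.3333 = 147.9996.

$148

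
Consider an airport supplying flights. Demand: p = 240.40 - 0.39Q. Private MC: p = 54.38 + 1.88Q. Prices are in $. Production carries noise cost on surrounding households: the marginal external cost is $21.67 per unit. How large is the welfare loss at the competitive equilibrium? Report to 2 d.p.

Market equilibrium (private): 54.38 + 1.88Q = 240.40 - 0.39Q → Q_m = 81.9471.
Social marginal cost = private MC + MEC = 76.05 + 1.88Q.
Set SMC = demand: 76.05 + 1.88Q = 240.40 - 0.39Q → Q* = 72.4009.
The welfare-loss triangle has base |Q_m − Q*| and height MEC(Q_m) (the vertical gap between SMC and demand is zero at Q* and MEC at Q_m).
DWL = ½ × 9.5462 × 21.6700 = 103.4331.

DWL = $103.43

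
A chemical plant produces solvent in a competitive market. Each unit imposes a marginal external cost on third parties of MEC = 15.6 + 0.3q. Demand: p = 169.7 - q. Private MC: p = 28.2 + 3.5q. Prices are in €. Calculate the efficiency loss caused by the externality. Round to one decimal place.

DWL = €65.3

Market equilibrium (private): 28.2 + 3.5q = 169.7 - q → q_m = 31.4444.
Social marginal cost = private MC + MEC = 43.8 + 3.8q.
Set SMC = demand: 43.8 + 3.8q = 169.7 - q → q* = 26.2292.
The welfare-loss triangle has base |q_m − q*| and height MEC(q_m) (the vertical gap between SMC and demand is zero at q* and MEC at q_m).
DWL = ½ × 5.2152 × 25.0333 = 65.2768.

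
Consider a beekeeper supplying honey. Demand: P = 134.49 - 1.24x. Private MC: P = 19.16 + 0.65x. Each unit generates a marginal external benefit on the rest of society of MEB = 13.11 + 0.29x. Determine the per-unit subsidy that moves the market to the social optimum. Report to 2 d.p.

Social marginal cost = private MC − MEB = 6.05 + 0.36x.
Set SMC = demand: 6.05 + 0.36x = 134.49 - 1.24x → x* = 80.2750.
The Pigouvian subsidy equals MEB at x*: 13.11 + 0.29×80.2750 = 36.3898.

subsidy = 36.39 per unit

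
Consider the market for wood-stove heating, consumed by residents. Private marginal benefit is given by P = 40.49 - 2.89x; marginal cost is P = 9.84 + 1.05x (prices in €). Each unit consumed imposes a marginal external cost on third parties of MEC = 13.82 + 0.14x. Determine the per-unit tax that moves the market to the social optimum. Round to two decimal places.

Social marginal benefit = demand − MEC = 26.67 - 3.03x.
Set SMB = MC: 26.67 - 3.03x = 9.84 + 1.05x → x* = 4.1250.
The Pigouvian tax equals MEC at x*: 13.82 + 0.14×4.1250 = 14.3975.

tax = €14.40 per unit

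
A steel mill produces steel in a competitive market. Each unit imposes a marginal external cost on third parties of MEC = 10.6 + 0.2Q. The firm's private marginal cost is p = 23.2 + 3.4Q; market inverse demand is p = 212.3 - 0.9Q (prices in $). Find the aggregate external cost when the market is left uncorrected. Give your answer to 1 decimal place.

Market equilibrium (private): 23.2 + 3.4Q = 212.3 - 0.9Q → Q_m = 43.9767.
Total external cost = ∫₀^{Q_m} (10.6 + 0.2Q) dQ = 10.6×43.9767 + ½×0.2×43.9767² = 659.5480.

$659.5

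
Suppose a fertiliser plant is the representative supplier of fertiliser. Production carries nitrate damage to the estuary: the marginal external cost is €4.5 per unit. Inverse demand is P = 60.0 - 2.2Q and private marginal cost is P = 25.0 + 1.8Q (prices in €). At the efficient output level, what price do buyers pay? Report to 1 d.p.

P = €43.2

Social marginal cost = private MC + MEC = 29.5 + 1.8Q.
Set SMC = demand: 29.5 + 1.8Q = 60.0 - 2.2Q → Q* = 7.6250.
Consumer price on the demand curve at Q*: 60.0 − 2.2×7.6250 = 43.2250.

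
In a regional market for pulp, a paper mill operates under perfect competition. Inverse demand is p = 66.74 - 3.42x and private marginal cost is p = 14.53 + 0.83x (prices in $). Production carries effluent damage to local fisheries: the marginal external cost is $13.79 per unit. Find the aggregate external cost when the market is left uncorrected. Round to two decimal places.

$169.41

Market equilibrium (private): 14.53 + 0.83x = 66.74 - 3.42x → x_m = 12.2847.
Total external cost = MEC × x_m = 13.79 × 12.2847 = 169.4060.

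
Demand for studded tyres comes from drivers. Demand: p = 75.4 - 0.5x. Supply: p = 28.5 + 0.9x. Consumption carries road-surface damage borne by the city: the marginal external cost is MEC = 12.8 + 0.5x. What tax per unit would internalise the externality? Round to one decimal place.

Social marginal benefit = demand − MEC = 62.6 - x.
Set SMB = MC: 62.6 - x = 28.5 + 0.9x → x* = 17.9474.
The Pigouvian tax equals MEC at x*: 12.8 + 0.5×17.9474 = 21.7737.

tax = 21.8 per unit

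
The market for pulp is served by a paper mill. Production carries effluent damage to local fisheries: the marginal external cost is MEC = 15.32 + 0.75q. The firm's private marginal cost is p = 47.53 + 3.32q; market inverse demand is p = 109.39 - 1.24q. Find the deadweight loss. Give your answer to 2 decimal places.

DWL = 61.20

Market equilibrium (private): 47.53 + 3.32q = 109.39 - 1.24q → q_m = 13.5658.
Social marginal cost = private MC + MEC = 62.85 + 4.07q.
Set SMC = demand: 62.85 + 4.07q = 109.39 - 1.24q → q* = 8.7646.
Height of the DWL triangle at q_m is SMC(q_m) − demand(q_m) = MEC(q_m) = 25.4943.
DWL = ½ × 4.8012 × 25.4943 = 61.2016.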